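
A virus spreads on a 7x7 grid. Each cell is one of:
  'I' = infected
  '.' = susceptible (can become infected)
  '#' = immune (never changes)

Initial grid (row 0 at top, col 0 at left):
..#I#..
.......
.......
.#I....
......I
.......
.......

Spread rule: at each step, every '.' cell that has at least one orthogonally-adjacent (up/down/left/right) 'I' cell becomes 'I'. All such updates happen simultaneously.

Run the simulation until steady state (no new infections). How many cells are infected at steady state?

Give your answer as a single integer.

Step 0 (initial): 3 infected
Step 1: +7 new -> 10 infected
Step 2: +13 new -> 23 infected
Step 3: +12 new -> 35 infected
Step 4: +9 new -> 44 infected
Step 5: +2 new -> 46 infected
Step 6: +0 new -> 46 infected

Answer: 46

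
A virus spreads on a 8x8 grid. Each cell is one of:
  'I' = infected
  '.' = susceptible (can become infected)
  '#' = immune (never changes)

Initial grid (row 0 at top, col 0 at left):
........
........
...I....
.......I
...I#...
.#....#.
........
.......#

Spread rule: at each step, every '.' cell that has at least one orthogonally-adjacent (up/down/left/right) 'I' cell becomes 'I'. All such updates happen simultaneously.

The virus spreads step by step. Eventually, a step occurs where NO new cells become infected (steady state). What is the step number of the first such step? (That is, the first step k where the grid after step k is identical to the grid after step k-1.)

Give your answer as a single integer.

Step 0 (initial): 3 infected
Step 1: +9 new -> 12 infected
Step 2: +16 new -> 28 infected
Step 3: +15 new -> 43 infected
Step 4: +11 new -> 54 infected
Step 5: +5 new -> 59 infected
Step 6: +1 new -> 60 infected
Step 7: +0 new -> 60 infected

Answer: 7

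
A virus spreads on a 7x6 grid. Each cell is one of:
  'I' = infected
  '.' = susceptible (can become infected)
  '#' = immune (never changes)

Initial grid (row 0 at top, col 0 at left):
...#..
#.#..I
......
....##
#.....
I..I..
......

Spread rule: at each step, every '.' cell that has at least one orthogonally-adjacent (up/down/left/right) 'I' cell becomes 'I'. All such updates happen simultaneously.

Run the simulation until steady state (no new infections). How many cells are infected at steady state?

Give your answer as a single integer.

Step 0 (initial): 3 infected
Step 1: +9 new -> 12 infected
Step 2: +11 new -> 23 infected
Step 3: +5 new -> 28 infected
Step 4: +3 new -> 31 infected
Step 5: +2 new -> 33 infected
Step 6: +1 new -> 34 infected
Step 7: +2 new -> 36 infected
Step 8: +0 new -> 36 infected

Answer: 36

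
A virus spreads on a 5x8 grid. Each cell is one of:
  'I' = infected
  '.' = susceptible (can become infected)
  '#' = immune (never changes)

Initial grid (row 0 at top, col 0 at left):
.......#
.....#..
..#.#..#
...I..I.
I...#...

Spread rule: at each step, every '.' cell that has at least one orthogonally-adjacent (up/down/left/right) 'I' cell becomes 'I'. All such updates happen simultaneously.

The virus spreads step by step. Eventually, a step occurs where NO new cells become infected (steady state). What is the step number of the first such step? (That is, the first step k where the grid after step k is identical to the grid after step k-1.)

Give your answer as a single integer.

Step 0 (initial): 3 infected
Step 1: +10 new -> 13 infected
Step 2: +8 new -> 21 infected
Step 3: +7 new -> 28 infected
Step 4: +5 new -> 33 infected
Step 5: +1 new -> 34 infected
Step 6: +0 new -> 34 infected

Answer: 6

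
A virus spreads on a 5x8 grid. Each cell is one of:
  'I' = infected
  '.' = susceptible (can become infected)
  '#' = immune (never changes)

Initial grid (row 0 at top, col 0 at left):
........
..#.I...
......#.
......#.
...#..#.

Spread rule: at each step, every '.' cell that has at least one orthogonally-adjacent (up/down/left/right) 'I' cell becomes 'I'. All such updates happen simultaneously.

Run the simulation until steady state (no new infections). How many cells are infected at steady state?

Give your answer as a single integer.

Step 0 (initial): 1 infected
Step 1: +4 new -> 5 infected
Step 2: +6 new -> 11 infected
Step 3: +7 new -> 18 infected
Step 4: +6 new -> 24 infected
Step 5: +6 new -> 30 infected
Step 6: +4 new -> 34 infected
Step 7: +1 new -> 35 infected
Step 8: +0 new -> 35 infected

Answer: 35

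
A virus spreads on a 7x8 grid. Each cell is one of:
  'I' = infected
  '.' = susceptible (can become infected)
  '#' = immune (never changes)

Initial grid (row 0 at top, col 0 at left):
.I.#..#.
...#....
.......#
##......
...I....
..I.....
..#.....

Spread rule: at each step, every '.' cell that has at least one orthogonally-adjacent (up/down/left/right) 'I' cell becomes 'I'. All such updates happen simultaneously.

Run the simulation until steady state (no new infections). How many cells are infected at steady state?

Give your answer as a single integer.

Step 0 (initial): 3 infected
Step 1: +8 new -> 11 infected
Step 2: +12 new -> 23 infected
Step 3: +9 new -> 32 infected
Step 4: +6 new -> 38 infected
Step 5: +6 new -> 44 infected
Step 6: +3 new -> 47 infected
Step 7: +1 new -> 48 infected
Step 8: +1 new -> 49 infected
Step 9: +0 new -> 49 infected

Answer: 49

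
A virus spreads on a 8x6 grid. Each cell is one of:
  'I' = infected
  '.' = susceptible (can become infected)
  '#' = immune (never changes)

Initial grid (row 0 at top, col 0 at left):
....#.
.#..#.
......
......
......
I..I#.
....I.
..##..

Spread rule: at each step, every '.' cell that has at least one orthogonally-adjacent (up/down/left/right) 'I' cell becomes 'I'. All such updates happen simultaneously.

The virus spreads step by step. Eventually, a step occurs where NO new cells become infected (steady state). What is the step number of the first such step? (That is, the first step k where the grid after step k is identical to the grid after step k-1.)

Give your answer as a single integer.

Step 0 (initial): 3 infected
Step 1: +8 new -> 11 infected
Step 2: +10 new -> 21 infected
Step 3: +7 new -> 28 infected
Step 4: +6 new -> 34 infected
Step 5: +4 new -> 38 infected
Step 6: +3 new -> 41 infected
Step 7: +1 new -> 42 infected
Step 8: +0 new -> 42 infected

Answer: 8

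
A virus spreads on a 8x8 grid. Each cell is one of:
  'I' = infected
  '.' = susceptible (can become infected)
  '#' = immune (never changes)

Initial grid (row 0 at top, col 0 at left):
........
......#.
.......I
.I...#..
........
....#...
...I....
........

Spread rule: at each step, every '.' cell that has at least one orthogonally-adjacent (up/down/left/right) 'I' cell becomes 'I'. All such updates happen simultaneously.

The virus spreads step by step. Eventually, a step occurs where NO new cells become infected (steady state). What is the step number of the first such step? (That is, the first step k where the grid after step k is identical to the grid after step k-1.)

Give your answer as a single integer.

Answer: 6

Derivation:
Step 0 (initial): 3 infected
Step 1: +11 new -> 14 infected
Step 2: +17 new -> 31 infected
Step 3: +17 new -> 48 infected
Step 4: +10 new -> 58 infected
Step 5: +3 new -> 61 infected
Step 6: +0 new -> 61 infected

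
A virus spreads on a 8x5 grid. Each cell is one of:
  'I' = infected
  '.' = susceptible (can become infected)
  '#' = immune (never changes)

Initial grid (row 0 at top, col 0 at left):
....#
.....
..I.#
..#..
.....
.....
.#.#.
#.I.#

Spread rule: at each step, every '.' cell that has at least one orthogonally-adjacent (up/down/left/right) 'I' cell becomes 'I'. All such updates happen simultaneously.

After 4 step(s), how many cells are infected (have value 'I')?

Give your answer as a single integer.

Answer: 31

Derivation:
Step 0 (initial): 2 infected
Step 1: +6 new -> 8 infected
Step 2: +7 new -> 15 infected
Step 3: +11 new -> 26 infected
Step 4: +5 new -> 31 infected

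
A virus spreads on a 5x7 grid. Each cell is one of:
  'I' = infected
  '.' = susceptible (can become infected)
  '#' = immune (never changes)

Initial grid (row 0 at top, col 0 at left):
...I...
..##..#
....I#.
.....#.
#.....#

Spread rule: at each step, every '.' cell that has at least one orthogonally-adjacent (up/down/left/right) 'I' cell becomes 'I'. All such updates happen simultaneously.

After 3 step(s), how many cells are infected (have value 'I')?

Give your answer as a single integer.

Answer: 20

Derivation:
Step 0 (initial): 2 infected
Step 1: +5 new -> 7 infected
Step 2: +6 new -> 13 infected
Step 3: +7 new -> 20 infected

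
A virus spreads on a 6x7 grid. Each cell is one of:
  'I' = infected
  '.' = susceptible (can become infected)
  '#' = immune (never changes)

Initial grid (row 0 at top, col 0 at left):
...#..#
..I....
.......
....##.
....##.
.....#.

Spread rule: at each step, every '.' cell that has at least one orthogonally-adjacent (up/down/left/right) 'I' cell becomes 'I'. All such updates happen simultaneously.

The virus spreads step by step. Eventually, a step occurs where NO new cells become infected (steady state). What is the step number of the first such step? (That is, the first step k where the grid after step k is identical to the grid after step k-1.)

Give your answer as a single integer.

Answer: 9

Derivation:
Step 0 (initial): 1 infected
Step 1: +4 new -> 5 infected
Step 2: +6 new -> 11 infected
Step 3: +8 new -> 19 infected
Step 4: +7 new -> 26 infected
Step 5: +4 new -> 30 infected
Step 6: +3 new -> 33 infected
Step 7: +1 new -> 34 infected
Step 8: +1 new -> 35 infected
Step 9: +0 new -> 35 infected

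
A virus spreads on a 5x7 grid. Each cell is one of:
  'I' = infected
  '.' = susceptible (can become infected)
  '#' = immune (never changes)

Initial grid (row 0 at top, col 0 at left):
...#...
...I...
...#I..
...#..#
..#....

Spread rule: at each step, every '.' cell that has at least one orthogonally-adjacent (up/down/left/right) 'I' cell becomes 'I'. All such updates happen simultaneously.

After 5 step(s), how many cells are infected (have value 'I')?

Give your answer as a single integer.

Answer: 29

Derivation:
Step 0 (initial): 2 infected
Step 1: +4 new -> 6 infected
Step 2: +8 new -> 14 infected
Step 3: +8 new -> 22 infected
Step 4: +5 new -> 27 infected
Step 5: +2 new -> 29 infected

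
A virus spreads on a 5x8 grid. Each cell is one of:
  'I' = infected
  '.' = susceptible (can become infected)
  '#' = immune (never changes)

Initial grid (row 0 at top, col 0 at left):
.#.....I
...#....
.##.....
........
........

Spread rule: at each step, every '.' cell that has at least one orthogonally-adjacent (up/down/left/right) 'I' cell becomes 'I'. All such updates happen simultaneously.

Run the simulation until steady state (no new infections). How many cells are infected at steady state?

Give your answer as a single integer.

Answer: 36

Derivation:
Step 0 (initial): 1 infected
Step 1: +2 new -> 3 infected
Step 2: +3 new -> 6 infected
Step 3: +4 new -> 10 infected
Step 4: +5 new -> 15 infected
Step 5: +4 new -> 19 infected
Step 6: +4 new -> 23 infected
Step 7: +3 new -> 26 infected
Step 8: +3 new -> 29 infected
Step 9: +4 new -> 33 infected
Step 10: +2 new -> 35 infected
Step 11: +1 new -> 36 infected
Step 12: +0 new -> 36 infected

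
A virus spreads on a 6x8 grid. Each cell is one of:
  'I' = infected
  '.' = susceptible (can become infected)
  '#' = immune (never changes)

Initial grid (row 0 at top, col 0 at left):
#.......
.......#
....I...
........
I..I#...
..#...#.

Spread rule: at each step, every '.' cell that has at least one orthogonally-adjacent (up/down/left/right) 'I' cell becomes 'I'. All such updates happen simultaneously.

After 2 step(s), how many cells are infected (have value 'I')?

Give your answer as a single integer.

Step 0 (initial): 3 infected
Step 1: +10 new -> 13 infected
Step 2: +11 new -> 24 infected

Answer: 24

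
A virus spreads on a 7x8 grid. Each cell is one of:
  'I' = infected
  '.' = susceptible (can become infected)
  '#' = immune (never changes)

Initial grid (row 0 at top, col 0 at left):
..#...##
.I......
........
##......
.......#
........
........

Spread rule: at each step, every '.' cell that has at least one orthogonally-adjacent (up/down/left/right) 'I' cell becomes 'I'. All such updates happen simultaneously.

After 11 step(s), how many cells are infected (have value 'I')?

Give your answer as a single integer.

Step 0 (initial): 1 infected
Step 1: +4 new -> 5 infected
Step 2: +4 new -> 9 infected
Step 3: +4 new -> 13 infected
Step 4: +5 new -> 18 infected
Step 5: +7 new -> 25 infected
Step 6: +8 new -> 33 infected
Step 7: +7 new -> 40 infected
Step 8: +5 new -> 45 infected
Step 9: +2 new -> 47 infected
Step 10: +2 new -> 49 infected
Step 11: +1 new -> 50 infected

Answer: 50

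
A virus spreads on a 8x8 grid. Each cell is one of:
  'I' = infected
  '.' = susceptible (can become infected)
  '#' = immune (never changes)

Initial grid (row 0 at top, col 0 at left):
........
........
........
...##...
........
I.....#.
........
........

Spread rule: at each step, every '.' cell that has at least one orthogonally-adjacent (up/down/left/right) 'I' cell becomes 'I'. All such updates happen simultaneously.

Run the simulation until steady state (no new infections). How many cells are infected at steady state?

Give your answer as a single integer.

Step 0 (initial): 1 infected
Step 1: +3 new -> 4 infected
Step 2: +5 new -> 9 infected
Step 3: +6 new -> 15 infected
Step 4: +7 new -> 22 infected
Step 5: +7 new -> 29 infected
Step 6: +6 new -> 35 infected
Step 7: +7 new -> 42 infected
Step 8: +7 new -> 49 infected
Step 9: +6 new -> 55 infected
Step 10: +3 new -> 58 infected
Step 11: +2 new -> 60 infected
Step 12: +1 new -> 61 infected
Step 13: +0 new -> 61 infected

Answer: 61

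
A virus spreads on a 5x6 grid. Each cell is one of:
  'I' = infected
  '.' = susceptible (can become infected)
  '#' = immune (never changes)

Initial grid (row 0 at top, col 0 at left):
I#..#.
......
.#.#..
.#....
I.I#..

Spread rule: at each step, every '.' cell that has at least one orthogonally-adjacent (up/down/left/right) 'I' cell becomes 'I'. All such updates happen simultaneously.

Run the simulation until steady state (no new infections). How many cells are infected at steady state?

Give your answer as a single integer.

Answer: 24

Derivation:
Step 0 (initial): 3 infected
Step 1: +4 new -> 7 infected
Step 2: +4 new -> 11 infected
Step 3: +2 new -> 13 infected
Step 4: +5 new -> 18 infected
Step 5: +4 new -> 22 infected
Step 6: +1 new -> 23 infected
Step 7: +1 new -> 24 infected
Step 8: +0 new -> 24 infected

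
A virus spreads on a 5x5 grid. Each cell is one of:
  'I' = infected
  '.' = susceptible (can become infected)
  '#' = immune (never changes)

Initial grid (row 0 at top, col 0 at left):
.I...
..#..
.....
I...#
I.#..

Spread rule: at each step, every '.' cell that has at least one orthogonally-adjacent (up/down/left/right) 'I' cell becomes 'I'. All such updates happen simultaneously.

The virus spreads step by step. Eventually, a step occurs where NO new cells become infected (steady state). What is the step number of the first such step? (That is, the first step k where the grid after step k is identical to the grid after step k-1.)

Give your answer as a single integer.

Answer: 6

Derivation:
Step 0 (initial): 3 infected
Step 1: +6 new -> 9 infected
Step 2: +4 new -> 13 infected
Step 3: +4 new -> 17 infected
Step 4: +3 new -> 20 infected
Step 5: +2 new -> 22 infected
Step 6: +0 new -> 22 infected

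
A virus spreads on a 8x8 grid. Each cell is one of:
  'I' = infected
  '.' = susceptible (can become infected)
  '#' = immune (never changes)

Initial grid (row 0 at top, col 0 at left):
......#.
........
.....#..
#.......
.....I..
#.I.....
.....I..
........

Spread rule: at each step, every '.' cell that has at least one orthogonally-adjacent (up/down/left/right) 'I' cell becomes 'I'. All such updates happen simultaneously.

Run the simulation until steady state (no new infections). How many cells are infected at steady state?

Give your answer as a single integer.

Step 0 (initial): 3 infected
Step 1: +11 new -> 14 infected
Step 2: +14 new -> 28 infected
Step 3: +12 new -> 40 infected
Step 4: +7 new -> 47 infected
Step 5: +7 new -> 54 infected
Step 6: +5 new -> 59 infected
Step 7: +1 new -> 60 infected
Step 8: +0 new -> 60 infected

Answer: 60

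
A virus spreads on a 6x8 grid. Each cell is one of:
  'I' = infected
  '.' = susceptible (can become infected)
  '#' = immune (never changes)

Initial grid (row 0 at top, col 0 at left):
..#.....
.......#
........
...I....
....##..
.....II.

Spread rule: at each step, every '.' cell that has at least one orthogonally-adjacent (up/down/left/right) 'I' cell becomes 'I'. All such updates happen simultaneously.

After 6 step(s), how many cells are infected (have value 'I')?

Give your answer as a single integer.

Step 0 (initial): 3 infected
Step 1: +7 new -> 10 infected
Step 2: +9 new -> 19 infected
Step 3: +10 new -> 29 infected
Step 4: +8 new -> 37 infected
Step 5: +5 new -> 42 infected
Step 6: +2 new -> 44 infected

Answer: 44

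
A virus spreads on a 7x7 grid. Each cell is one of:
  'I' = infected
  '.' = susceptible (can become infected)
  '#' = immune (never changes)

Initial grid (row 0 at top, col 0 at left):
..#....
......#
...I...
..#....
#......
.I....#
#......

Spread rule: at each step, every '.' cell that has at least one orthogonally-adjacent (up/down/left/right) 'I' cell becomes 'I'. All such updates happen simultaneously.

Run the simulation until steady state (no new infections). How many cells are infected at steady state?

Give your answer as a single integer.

Answer: 43

Derivation:
Step 0 (initial): 2 infected
Step 1: +8 new -> 10 infected
Step 2: +11 new -> 21 infected
Step 3: +10 new -> 31 infected
Step 4: +7 new -> 38 infected
Step 5: +4 new -> 42 infected
Step 6: +1 new -> 43 infected
Step 7: +0 new -> 43 infected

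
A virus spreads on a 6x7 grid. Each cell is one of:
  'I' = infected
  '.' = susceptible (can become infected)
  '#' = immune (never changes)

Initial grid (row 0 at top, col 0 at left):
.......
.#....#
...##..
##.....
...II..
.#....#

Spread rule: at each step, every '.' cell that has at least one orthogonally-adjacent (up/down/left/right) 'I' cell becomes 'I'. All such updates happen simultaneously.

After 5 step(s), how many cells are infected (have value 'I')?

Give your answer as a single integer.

Step 0 (initial): 2 infected
Step 1: +6 new -> 8 infected
Step 2: +6 new -> 14 infected
Step 3: +4 new -> 18 infected
Step 4: +5 new -> 23 infected
Step 5: +5 new -> 28 infected

Answer: 28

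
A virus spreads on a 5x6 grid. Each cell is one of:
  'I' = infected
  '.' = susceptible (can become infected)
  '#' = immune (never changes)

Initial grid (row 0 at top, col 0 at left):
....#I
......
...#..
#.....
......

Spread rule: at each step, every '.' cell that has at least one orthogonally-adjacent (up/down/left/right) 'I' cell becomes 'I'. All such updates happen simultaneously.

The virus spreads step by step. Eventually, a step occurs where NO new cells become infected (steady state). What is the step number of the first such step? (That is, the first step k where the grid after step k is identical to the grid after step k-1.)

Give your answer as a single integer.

Step 0 (initial): 1 infected
Step 1: +1 new -> 2 infected
Step 2: +2 new -> 4 infected
Step 3: +3 new -> 7 infected
Step 4: +4 new -> 11 infected
Step 5: +5 new -> 16 infected
Step 6: +5 new -> 21 infected
Step 7: +4 new -> 25 infected
Step 8: +1 new -> 26 infected
Step 9: +1 new -> 27 infected
Step 10: +0 new -> 27 infected

Answer: 10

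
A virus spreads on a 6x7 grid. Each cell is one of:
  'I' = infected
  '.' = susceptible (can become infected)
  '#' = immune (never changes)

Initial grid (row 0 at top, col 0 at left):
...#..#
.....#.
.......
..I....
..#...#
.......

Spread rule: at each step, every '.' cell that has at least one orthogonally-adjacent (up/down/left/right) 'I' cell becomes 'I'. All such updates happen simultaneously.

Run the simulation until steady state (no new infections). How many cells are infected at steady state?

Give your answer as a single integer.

Answer: 37

Derivation:
Step 0 (initial): 1 infected
Step 1: +3 new -> 4 infected
Step 2: +7 new -> 11 infected
Step 3: +10 new -> 21 infected
Step 4: +9 new -> 30 infected
Step 5: +4 new -> 34 infected
Step 6: +3 new -> 37 infected
Step 7: +0 new -> 37 infected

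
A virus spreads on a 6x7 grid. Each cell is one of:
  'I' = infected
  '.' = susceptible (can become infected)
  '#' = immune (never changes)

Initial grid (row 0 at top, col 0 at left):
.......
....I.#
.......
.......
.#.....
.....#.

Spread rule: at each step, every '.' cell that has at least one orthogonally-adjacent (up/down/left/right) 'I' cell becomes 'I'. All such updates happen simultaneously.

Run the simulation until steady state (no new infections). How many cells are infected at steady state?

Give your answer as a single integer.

Answer: 39

Derivation:
Step 0 (initial): 1 infected
Step 1: +4 new -> 5 infected
Step 2: +6 new -> 11 infected
Step 3: +8 new -> 19 infected
Step 4: +8 new -> 27 infected
Step 5: +6 new -> 33 infected
Step 6: +3 new -> 36 infected
Step 7: +2 new -> 38 infected
Step 8: +1 new -> 39 infected
Step 9: +0 new -> 39 infected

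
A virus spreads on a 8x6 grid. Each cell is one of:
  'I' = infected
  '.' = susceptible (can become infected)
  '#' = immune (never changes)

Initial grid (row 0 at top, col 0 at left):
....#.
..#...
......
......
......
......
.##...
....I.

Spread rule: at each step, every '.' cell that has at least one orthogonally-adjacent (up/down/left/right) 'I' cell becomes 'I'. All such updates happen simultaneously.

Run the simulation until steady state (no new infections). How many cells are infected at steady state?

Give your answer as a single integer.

Answer: 44

Derivation:
Step 0 (initial): 1 infected
Step 1: +3 new -> 4 infected
Step 2: +4 new -> 8 infected
Step 3: +4 new -> 12 infected
Step 4: +5 new -> 17 infected
Step 5: +6 new -> 23 infected
Step 6: +6 new -> 29 infected
Step 7: +5 new -> 34 infected
Step 8: +4 new -> 38 infected
Step 9: +3 new -> 41 infected
Step 10: +2 new -> 43 infected
Step 11: +1 new -> 44 infected
Step 12: +0 new -> 44 infected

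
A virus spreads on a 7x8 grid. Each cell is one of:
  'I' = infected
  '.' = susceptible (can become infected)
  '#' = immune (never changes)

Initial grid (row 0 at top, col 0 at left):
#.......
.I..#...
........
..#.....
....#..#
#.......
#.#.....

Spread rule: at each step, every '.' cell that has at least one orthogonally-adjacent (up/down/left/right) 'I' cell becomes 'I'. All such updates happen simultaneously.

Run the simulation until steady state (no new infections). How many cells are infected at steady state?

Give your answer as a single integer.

Step 0 (initial): 1 infected
Step 1: +4 new -> 5 infected
Step 2: +5 new -> 10 infected
Step 3: +4 new -> 14 infected
Step 4: +6 new -> 20 infected
Step 5: +6 new -> 26 infected
Step 6: +5 new -> 31 infected
Step 7: +7 new -> 38 infected
Step 8: +5 new -> 43 infected
Step 9: +2 new -> 45 infected
Step 10: +2 new -> 47 infected
Step 11: +1 new -> 48 infected
Step 12: +0 new -> 48 infected

Answer: 48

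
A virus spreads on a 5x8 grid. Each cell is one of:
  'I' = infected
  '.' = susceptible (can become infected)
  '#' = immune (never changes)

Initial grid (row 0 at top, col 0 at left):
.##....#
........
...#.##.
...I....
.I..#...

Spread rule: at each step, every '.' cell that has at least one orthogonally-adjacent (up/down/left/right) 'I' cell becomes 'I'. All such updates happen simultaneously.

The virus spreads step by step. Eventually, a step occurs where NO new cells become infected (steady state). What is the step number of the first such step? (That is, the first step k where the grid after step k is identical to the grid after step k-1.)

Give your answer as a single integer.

Answer: 7

Derivation:
Step 0 (initial): 2 infected
Step 1: +6 new -> 8 infected
Step 2: +5 new -> 13 infected
Step 3: +6 new -> 19 infected
Step 4: +6 new -> 25 infected
Step 5: +6 new -> 31 infected
Step 6: +2 new -> 33 infected
Step 7: +0 new -> 33 infected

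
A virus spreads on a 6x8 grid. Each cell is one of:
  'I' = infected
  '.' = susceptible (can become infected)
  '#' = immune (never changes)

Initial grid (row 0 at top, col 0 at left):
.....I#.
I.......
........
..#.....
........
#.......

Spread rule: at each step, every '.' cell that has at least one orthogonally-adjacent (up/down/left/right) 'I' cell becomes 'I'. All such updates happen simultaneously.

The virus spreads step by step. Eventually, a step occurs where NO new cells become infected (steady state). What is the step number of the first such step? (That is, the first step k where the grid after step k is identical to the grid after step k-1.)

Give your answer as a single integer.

Answer: 8

Derivation:
Step 0 (initial): 2 infected
Step 1: +5 new -> 7 infected
Step 2: +8 new -> 15 infected
Step 3: +9 new -> 24 infected
Step 4: +7 new -> 31 infected
Step 5: +7 new -> 38 infected
Step 6: +5 new -> 43 infected
Step 7: +2 new -> 45 infected
Step 8: +0 new -> 45 infected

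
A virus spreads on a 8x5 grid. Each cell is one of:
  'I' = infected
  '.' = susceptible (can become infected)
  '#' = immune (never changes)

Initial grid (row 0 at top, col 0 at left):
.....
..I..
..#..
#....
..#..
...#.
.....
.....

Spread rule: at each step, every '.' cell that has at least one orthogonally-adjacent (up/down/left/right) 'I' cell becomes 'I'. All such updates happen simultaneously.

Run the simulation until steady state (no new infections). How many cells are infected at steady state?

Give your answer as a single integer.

Answer: 36

Derivation:
Step 0 (initial): 1 infected
Step 1: +3 new -> 4 infected
Step 2: +6 new -> 10 infected
Step 3: +6 new -> 16 infected
Step 4: +4 new -> 20 infected
Step 5: +3 new -> 23 infected
Step 6: +4 new -> 27 infected
Step 7: +4 new -> 31 infected
Step 8: +4 new -> 35 infected
Step 9: +1 new -> 36 infected
Step 10: +0 new -> 36 infected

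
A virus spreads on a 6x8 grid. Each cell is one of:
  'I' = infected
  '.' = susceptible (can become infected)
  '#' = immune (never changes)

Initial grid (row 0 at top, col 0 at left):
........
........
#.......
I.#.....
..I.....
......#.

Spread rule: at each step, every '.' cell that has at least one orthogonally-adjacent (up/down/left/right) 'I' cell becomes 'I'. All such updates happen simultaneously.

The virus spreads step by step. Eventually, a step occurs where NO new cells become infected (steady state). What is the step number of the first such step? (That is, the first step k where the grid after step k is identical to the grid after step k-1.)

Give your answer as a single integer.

Step 0 (initial): 2 infected
Step 1: +5 new -> 7 infected
Step 2: +6 new -> 13 infected
Step 3: +6 new -> 19 infected
Step 4: +8 new -> 27 infected
Step 5: +7 new -> 34 infected
Step 6: +5 new -> 39 infected
Step 7: +3 new -> 42 infected
Step 8: +2 new -> 44 infected
Step 9: +1 new -> 45 infected
Step 10: +0 new -> 45 infected

Answer: 10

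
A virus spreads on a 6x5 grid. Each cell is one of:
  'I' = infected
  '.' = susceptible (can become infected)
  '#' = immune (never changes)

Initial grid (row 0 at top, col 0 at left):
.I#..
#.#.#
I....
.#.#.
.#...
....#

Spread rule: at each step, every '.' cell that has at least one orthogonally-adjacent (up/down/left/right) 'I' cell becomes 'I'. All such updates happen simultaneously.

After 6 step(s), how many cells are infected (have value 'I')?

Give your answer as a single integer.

Answer: 22

Derivation:
Step 0 (initial): 2 infected
Step 1: +4 new -> 6 infected
Step 2: +2 new -> 8 infected
Step 3: +3 new -> 11 infected
Step 4: +4 new -> 15 infected
Step 5: +4 new -> 19 infected
Step 6: +3 new -> 22 infected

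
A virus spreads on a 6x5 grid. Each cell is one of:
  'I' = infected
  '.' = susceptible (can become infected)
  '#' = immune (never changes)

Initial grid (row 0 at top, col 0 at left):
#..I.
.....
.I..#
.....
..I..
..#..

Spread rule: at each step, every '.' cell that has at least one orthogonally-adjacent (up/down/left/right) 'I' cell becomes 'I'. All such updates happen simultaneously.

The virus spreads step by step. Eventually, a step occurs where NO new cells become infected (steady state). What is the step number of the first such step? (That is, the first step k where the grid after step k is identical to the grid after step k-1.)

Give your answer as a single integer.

Answer: 4

Derivation:
Step 0 (initial): 3 infected
Step 1: +10 new -> 13 infected
Step 2: +11 new -> 24 infected
Step 3: +3 new -> 27 infected
Step 4: +0 new -> 27 infected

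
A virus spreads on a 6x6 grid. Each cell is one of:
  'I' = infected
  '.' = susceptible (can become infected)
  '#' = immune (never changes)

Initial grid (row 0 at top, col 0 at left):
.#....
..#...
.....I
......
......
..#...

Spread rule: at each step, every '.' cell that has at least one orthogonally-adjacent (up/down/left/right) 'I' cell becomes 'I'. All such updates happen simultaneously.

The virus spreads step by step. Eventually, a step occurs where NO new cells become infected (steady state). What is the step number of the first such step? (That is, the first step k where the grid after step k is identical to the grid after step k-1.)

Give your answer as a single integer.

Step 0 (initial): 1 infected
Step 1: +3 new -> 4 infected
Step 2: +5 new -> 9 infected
Step 3: +6 new -> 15 infected
Step 4: +5 new -> 20 infected
Step 5: +6 new -> 26 infected
Step 6: +3 new -> 29 infected
Step 7: +3 new -> 32 infected
Step 8: +1 new -> 33 infected
Step 9: +0 new -> 33 infected

Answer: 9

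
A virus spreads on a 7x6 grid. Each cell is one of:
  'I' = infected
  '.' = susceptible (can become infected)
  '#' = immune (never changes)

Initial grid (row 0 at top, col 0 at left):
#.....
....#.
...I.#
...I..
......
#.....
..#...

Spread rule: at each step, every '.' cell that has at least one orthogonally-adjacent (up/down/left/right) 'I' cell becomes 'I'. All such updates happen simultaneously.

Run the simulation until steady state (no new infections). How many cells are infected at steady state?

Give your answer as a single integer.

Answer: 37

Derivation:
Step 0 (initial): 2 infected
Step 1: +6 new -> 8 infected
Step 2: +8 new -> 16 infected
Step 3: +10 new -> 26 infected
Step 4: +7 new -> 33 infected
Step 5: +3 new -> 36 infected
Step 6: +1 new -> 37 infected
Step 7: +0 new -> 37 infected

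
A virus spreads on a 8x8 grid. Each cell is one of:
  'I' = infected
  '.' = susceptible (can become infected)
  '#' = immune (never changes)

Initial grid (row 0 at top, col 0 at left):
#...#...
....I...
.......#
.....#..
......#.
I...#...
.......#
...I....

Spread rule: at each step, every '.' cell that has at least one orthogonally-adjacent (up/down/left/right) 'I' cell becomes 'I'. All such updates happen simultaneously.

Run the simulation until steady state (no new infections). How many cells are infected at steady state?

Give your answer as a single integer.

Step 0 (initial): 3 infected
Step 1: +9 new -> 12 infected
Step 2: +17 new -> 29 infected
Step 3: +14 new -> 43 infected
Step 4: +10 new -> 53 infected
Step 5: +2 new -> 55 infected
Step 6: +2 new -> 57 infected
Step 7: +0 new -> 57 infected

Answer: 57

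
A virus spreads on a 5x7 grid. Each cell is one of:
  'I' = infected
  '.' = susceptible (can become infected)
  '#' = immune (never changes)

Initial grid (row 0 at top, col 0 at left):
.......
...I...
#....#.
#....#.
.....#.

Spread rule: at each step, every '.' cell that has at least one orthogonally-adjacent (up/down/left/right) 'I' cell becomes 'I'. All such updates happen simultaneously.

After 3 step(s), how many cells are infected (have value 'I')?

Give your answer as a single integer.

Step 0 (initial): 1 infected
Step 1: +4 new -> 5 infected
Step 2: +7 new -> 12 infected
Step 3: +8 new -> 20 infected

Answer: 20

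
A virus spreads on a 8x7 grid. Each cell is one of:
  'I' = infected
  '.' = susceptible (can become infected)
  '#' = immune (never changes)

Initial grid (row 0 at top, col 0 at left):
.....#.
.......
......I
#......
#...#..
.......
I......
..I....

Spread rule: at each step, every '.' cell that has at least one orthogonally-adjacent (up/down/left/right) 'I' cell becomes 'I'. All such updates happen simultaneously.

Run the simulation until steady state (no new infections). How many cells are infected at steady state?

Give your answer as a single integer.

Answer: 52

Derivation:
Step 0 (initial): 3 infected
Step 1: +9 new -> 12 infected
Step 2: +9 new -> 21 infected
Step 3: +10 new -> 31 infected
Step 4: +12 new -> 43 infected
Step 5: +3 new -> 46 infected
Step 6: +3 new -> 49 infected
Step 7: +2 new -> 51 infected
Step 8: +1 new -> 52 infected
Step 9: +0 new -> 52 infected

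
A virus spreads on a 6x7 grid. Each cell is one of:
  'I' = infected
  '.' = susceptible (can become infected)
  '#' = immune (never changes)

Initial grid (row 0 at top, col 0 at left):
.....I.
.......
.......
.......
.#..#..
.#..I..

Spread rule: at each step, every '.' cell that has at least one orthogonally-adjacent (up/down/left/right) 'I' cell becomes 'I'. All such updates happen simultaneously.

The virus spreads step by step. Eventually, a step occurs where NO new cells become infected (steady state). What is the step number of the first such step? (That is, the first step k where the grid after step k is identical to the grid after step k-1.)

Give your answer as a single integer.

Answer: 9

Derivation:
Step 0 (initial): 2 infected
Step 1: +5 new -> 7 infected
Step 2: +8 new -> 15 infected
Step 3: +8 new -> 23 infected
Step 4: +6 new -> 29 infected
Step 5: +4 new -> 33 infected
Step 6: +3 new -> 36 infected
Step 7: +2 new -> 38 infected
Step 8: +1 new -> 39 infected
Step 9: +0 new -> 39 infected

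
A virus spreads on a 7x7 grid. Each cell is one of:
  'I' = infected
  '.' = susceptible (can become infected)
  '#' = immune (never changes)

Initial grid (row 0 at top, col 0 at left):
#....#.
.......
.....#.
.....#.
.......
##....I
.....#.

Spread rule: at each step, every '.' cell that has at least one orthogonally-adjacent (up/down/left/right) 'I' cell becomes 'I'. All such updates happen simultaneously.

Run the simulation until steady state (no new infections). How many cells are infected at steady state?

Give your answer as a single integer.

Answer: 42

Derivation:
Step 0 (initial): 1 infected
Step 1: +3 new -> 4 infected
Step 2: +3 new -> 7 infected
Step 3: +4 new -> 11 infected
Step 4: +5 new -> 16 infected
Step 5: +6 new -> 22 infected
Step 6: +5 new -> 27 infected
Step 7: +6 new -> 33 infected
Step 8: +4 new -> 37 infected
Step 9: +3 new -> 40 infected
Step 10: +2 new -> 42 infected
Step 11: +0 new -> 42 infected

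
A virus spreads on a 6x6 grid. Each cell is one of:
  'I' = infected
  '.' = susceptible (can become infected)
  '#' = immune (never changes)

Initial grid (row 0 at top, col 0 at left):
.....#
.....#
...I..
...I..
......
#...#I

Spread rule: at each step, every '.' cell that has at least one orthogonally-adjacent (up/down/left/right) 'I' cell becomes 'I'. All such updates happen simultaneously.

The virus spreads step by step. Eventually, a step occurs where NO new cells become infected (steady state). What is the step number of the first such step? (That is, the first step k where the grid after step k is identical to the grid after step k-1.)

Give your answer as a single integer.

Step 0 (initial): 3 infected
Step 1: +7 new -> 10 infected
Step 2: +10 new -> 20 infected
Step 3: +7 new -> 27 infected
Step 4: +4 new -> 31 infected
Step 5: +1 new -> 32 infected
Step 6: +0 new -> 32 infected

Answer: 6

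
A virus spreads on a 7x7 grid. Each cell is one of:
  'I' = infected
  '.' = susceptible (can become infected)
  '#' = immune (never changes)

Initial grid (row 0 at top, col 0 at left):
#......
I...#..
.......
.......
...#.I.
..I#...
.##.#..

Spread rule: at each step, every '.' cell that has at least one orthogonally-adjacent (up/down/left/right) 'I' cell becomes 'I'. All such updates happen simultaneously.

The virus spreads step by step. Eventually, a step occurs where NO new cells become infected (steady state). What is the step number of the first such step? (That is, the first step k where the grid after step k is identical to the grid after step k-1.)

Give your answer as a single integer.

Step 0 (initial): 3 infected
Step 1: +8 new -> 11 infected
Step 2: +13 new -> 24 infected
Step 3: +11 new -> 35 infected
Step 4: +4 new -> 39 infected
Step 5: +2 new -> 41 infected
Step 6: +0 new -> 41 infected

Answer: 6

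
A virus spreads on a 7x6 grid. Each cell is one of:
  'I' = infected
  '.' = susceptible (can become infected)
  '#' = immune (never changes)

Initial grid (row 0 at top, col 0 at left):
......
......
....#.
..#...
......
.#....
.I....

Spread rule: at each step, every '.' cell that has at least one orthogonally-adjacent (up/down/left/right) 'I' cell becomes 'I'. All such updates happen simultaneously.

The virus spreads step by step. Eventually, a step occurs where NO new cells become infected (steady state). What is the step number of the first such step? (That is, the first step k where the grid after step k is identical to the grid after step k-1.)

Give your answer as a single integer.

Answer: 11

Derivation:
Step 0 (initial): 1 infected
Step 1: +2 new -> 3 infected
Step 2: +3 new -> 6 infected
Step 3: +4 new -> 10 infected
Step 4: +5 new -> 15 infected
Step 5: +5 new -> 20 infected
Step 6: +5 new -> 25 infected
Step 7: +5 new -> 30 infected
Step 8: +5 new -> 35 infected
Step 9: +3 new -> 38 infected
Step 10: +1 new -> 39 infected
Step 11: +0 new -> 39 infected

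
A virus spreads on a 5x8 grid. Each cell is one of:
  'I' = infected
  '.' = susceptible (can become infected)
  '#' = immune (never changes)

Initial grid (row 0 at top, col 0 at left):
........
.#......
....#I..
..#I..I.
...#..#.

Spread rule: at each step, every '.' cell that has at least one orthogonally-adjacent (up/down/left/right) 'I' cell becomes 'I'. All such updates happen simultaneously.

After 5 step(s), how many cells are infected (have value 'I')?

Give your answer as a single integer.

Answer: 32

Derivation:
Step 0 (initial): 3 infected
Step 1: +6 new -> 9 infected
Step 2: +9 new -> 18 infected
Step 3: +6 new -> 24 infected
Step 4: +4 new -> 28 infected
Step 5: +4 new -> 32 infected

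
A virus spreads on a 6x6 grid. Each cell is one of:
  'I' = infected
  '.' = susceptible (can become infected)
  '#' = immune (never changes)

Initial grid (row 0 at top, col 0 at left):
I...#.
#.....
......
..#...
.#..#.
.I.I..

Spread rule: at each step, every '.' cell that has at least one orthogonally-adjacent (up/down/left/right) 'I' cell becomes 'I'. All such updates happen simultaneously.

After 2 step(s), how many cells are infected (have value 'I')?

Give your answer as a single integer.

Step 0 (initial): 3 infected
Step 1: +5 new -> 8 infected
Step 2: +6 new -> 14 infected

Answer: 14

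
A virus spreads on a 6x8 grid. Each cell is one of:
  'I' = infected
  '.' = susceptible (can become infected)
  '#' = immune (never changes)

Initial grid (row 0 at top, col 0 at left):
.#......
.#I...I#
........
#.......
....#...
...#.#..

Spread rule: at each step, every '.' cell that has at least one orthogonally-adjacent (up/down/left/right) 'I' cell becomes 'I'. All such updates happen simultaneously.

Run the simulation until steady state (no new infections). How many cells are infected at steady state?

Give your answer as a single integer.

Step 0 (initial): 2 infected
Step 1: +6 new -> 8 infected
Step 2: +10 new -> 18 infected
Step 3: +9 new -> 27 infected
Step 4: +8 new -> 35 infected
Step 5: +4 new -> 39 infected
Step 6: +1 new -> 40 infected
Step 7: +0 new -> 40 infected

Answer: 40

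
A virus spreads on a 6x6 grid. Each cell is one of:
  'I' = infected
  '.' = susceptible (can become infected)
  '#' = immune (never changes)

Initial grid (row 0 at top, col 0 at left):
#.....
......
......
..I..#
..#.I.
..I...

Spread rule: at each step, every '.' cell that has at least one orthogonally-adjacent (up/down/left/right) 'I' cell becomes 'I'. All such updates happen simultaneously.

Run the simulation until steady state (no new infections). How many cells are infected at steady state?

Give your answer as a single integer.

Answer: 33

Derivation:
Step 0 (initial): 3 infected
Step 1: +9 new -> 12 infected
Step 2: +8 new -> 20 infected
Step 3: +7 new -> 27 infected
Step 4: +5 new -> 32 infected
Step 5: +1 new -> 33 infected
Step 6: +0 new -> 33 infected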